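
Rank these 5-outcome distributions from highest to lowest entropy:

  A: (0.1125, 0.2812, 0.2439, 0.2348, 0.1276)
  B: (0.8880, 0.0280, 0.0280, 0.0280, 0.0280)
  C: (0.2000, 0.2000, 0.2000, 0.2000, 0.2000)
C > A > B

Key insight: Entropy is maximized by uniform distributions and minimized by concentrated distributions.

- Uniform distributions have maximum entropy log₂(5) = 2.3219 bits
- The more "peaked" or concentrated a distribution, the lower its entropy

Entropies:
  H(A) = 2.2357 bits
  H(B) = 0.7299 bits
  H(C) = 2.3219 bits

Ranking: C > A > B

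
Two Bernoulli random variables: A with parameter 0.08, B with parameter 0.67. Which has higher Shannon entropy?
B

For binary distributions, entropy is maximized at p=0.5 and decreases as p moves toward 0 or 1.

H(A) = H(0.08) = 0.4022 bits
H(B) = H(0.67) = 0.9149 bits

Distribution B (p=0.67) is closer to uniform (p=0.5), so it has higher entropy.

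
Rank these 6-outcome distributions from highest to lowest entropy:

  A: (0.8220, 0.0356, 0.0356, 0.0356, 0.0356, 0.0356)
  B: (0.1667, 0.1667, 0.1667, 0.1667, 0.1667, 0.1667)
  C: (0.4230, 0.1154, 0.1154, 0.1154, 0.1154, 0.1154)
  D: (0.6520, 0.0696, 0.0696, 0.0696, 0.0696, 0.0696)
B > C > D > A

Key insight: Entropy is maximized by uniform distributions and minimized by concentrated distributions.

Entropies:
  H(A) = 1.0890 bits
  H(B) = 2.5850 bits
  H(C) = 2.3226 bits
  H(D) = 1.7403 bits

Ranking: B > C > D > A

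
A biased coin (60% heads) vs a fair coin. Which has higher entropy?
Fair coin

The fair coin is uniform (p=0.5), maximizing binary entropy at 1 bit. The biased coin has H(0.60) ≈ 0.971 bits — its outcome is more predictable, so its entropy is lower.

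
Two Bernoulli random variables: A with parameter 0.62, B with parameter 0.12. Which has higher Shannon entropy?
A

For binary distributions, entropy is maximized at p=0.5 and decreases as p moves toward 0 or 1.

H(A) = H(0.62) = 0.9580 bits
H(B) = H(0.12) = 0.5294 bits

Distribution A (p=0.62) is closer to uniform (p=0.5), so it has higher entropy.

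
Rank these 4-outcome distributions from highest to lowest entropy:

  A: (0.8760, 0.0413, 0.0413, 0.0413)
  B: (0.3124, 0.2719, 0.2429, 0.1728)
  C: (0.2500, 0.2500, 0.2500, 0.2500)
C > B > A

Key insight: Entropy is maximized by uniform distributions and minimized by concentrated distributions.

- Uniform distributions have maximum entropy log₂(4) = 2.0000 bits
- The more "peaked" or concentrated a distribution, the lower its entropy

Entropies:
  H(A) = 0.7373 bits
  H(B) = 1.9688 bits
  H(C) = 2.0000 bits

Ranking: C > B > A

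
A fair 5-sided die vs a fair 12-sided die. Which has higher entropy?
12-sided die

Both are uniform distributions; for uniform over n outcomes, H = log₂(n). H(5-sided) = log₂(5) = 2.322 bits and H(12-sided) = log₂(12) = 3.585 bits. More outcomes in a uniform distribution means higher entropy.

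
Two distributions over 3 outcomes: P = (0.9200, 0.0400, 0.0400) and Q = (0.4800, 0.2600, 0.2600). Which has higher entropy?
Q

P is highly concentrated on one outcome (92%), making it nearly deterministic. Q spreads its mass more evenly (max 48%). The more spread-out distribution has higher entropy: H(P) ≈ 0.482 bits, H(Q) ≈ 1.519 bits.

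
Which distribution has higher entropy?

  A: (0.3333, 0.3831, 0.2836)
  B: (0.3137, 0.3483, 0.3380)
B

Both distributions are close to uniform, making this a harder comparison.

H(A) = 1.5742 bits
H(B) = 1.5836 bits

The distribution closer to uniform has higher entropy.
Answer: B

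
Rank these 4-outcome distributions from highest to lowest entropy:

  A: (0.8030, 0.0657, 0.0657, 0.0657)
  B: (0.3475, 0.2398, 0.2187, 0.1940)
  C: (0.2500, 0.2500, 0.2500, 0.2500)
C > B > A

Key insight: Entropy is maximized by uniform distributions and minimized by concentrated distributions.

- Uniform distributions have maximum entropy log₂(4) = 2.0000 bits
- The more "peaked" or concentrated a distribution, the lower its entropy

Entropies:
  H(A) = 1.0281 bits
  H(B) = 1.9625 bits
  H(C) = 2.0000 bits

Ranking: C > B > A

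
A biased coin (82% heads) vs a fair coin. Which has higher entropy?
Fair coin

The fair coin is uniform (p=0.5), maximizing binary entropy at 1 bit. The biased coin has H(0.82) ≈ 0.680 bits — its outcome is more predictable, so its entropy is lower.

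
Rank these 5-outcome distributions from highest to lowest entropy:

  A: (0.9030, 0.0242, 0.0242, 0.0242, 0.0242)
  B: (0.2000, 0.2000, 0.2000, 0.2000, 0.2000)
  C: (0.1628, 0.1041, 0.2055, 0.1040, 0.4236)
B > C > A

Key insight: Entropy is maximized by uniform distributions and minimized by concentrated distributions.

- Uniform distributions have maximum entropy log₂(5) = 2.3219 bits
- The more "peaked" or concentrated a distribution, the lower its entropy

Entropies:
  H(A) = 0.6534 bits
  H(B) = 2.3219 bits
  H(C) = 2.0997 bits

Ranking: B > C > A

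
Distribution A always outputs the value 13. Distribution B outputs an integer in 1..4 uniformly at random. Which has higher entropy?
B

A is deterministic, so H(A) = 0. B is uniform over 4 outcomes, so H(B) = log₂(4) = 2.000 bits. Any distribution with genuine randomness has higher entropy than a deterministic one.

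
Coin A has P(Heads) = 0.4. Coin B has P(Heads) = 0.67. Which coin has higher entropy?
A

For binary distributions, entropy is maximized at p=0.5 and decreases as p moves toward 0 or 1.

H(A) = H(0.4) = 0.9710 bits
H(B) = H(0.67) = 0.9149 bits

Distribution A (p=0.4) is closer to uniform (p=0.5), so it has higher entropy.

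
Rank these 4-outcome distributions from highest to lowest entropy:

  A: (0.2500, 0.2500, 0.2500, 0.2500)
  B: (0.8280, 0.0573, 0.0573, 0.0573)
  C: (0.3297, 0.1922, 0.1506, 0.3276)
A > C > B

Key insight: Entropy is maximized by uniform distributions and minimized by concentrated distributions.

- Uniform distributions have maximum entropy log₂(4) = 2.0000 bits
- The more "peaked" or concentrated a distribution, the lower its entropy

Entropies:
  H(A) = 2.0000 bits
  H(B) = 0.9349 bits
  H(C) = 1.9238 bits

Ranking: A > C > B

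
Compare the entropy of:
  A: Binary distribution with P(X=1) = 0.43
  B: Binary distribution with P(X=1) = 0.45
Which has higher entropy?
B

For binary distributions, entropy is maximized at p=0.5 and decreases as p moves toward 0 or 1.

H(A) = H(0.43) = 0.9858 bits
H(B) = H(0.45) = 0.9928 bits

Distribution B (p=0.45) is closer to uniform (p=0.5), so it has higher entropy.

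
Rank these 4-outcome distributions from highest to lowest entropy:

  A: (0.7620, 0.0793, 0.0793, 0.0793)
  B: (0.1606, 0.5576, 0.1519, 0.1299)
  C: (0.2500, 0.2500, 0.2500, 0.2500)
C > B > A

Key insight: Entropy is maximized by uniform distributions and minimized by concentrated distributions.

- Uniform distributions have maximum entropy log₂(4) = 2.0000 bits
- The more "peaked" or concentrated a distribution, the lower its entropy

Entropies:
  H(A) = 1.1689 bits
  H(B) = 1.6892 bits
  H(C) = 2.0000 bits

Ranking: C > B > A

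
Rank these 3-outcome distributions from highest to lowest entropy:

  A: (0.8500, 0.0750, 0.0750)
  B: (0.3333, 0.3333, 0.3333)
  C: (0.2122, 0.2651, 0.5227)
B > C > A

Key insight: Entropy is maximized by uniform distributions and minimized by concentrated distributions.

- Uniform distributions have maximum entropy log₂(3) = 1.5850 bits
- The more "peaked" or concentrated a distribution, the lower its entropy

Entropies:
  H(A) = 0.7598 bits
  H(B) = 1.5850 bits
  H(C) = 1.4716 bits

Ranking: B > C > A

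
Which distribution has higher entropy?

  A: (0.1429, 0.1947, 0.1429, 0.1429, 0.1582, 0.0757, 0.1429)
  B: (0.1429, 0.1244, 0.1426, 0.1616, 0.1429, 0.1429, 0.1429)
B

Both distributions are close to uniform, making this a harder comparison.

H(A) = 2.7665 bits
H(B) = 2.8039 bits

The distribution closer to uniform has higher entropy.
Answer: B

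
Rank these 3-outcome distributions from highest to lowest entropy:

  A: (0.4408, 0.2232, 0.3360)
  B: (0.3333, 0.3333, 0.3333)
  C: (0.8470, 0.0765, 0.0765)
B > A > C

Key insight: Entropy is maximized by uniform distributions and minimized by concentrated distributions.

- Uniform distributions have maximum entropy log₂(3) = 1.5850 bits
- The more "peaked" or concentrated a distribution, the lower its entropy

Entropies:
  H(A) = 1.5325 bits
  H(B) = 1.5850 bits
  H(C) = 0.7703 bits

Ranking: B > A > C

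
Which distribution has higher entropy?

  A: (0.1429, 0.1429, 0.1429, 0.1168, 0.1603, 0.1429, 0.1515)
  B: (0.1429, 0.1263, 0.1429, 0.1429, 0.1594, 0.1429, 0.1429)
B

Both distributions are close to uniform, making this a harder comparison.

H(A) = 2.8019 bits
H(B) = 2.8046 bits

The distribution closer to uniform has higher entropy.
Answer: B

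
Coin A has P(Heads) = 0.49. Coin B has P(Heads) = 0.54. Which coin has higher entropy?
A

For binary distributions, entropy is maximized at p=0.5 and decreases as p moves toward 0 or 1.

H(A) = H(0.49) = 0.9997 bits
H(B) = H(0.54) = 0.9954 bits

Distribution A (p=0.49) is closer to uniform (p=0.5), so it has higher entropy.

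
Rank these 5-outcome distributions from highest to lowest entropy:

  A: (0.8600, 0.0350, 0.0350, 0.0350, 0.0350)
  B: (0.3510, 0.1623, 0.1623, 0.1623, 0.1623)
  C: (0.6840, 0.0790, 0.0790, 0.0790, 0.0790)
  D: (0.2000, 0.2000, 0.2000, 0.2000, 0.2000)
D > B > C > A

Key insight: Entropy is maximized by uniform distributions and minimized by concentrated distributions.

Entropies:
  H(A) = 0.8642 bits
  H(B) = 2.2330 bits
  H(C) = 1.5320 bits
  H(D) = 2.3219 bits

Ranking: D > B > C > A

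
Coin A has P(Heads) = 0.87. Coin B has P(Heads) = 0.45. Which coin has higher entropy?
B

For binary distributions, entropy is maximized at p=0.5 and decreases as p moves toward 0 or 1.

H(A) = H(0.87) = 0.5574 bits
H(B) = H(0.45) = 0.9928 bits

Distribution B (p=0.45) is closer to uniform (p=0.5), so it has higher entropy.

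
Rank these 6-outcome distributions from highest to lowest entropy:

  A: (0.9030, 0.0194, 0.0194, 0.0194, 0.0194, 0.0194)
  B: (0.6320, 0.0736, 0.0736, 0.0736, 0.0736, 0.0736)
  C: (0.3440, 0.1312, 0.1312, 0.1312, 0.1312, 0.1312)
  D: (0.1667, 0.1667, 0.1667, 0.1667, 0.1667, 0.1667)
D > C > B > A

Key insight: Entropy is maximized by uniform distributions and minimized by concentrated distributions.

Entropies:
  H(A) = 0.6846 bits
  H(B) = 1.8036 bits
  H(C) = 2.4518 bits
  H(D) = 2.5850 bits

Ranking: D > C > B > A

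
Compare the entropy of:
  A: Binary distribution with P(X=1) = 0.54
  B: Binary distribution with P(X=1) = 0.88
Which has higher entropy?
A

For binary distributions, entropy is maximized at p=0.5 and decreases as p moves toward 0 or 1.

H(A) = H(0.54) = 0.9954 bits
H(B) = H(0.88) = 0.5294 bits

Distribution A (p=0.54) is closer to uniform (p=0.5), so it has higher entropy.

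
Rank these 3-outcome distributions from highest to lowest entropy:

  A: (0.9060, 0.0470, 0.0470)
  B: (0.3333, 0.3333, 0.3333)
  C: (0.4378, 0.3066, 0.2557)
B > C > A

Key insight: Entropy is maximized by uniform distributions and minimized by concentrated distributions.

- Uniform distributions have maximum entropy log₂(3) = 1.5850 bits
- The more "peaked" or concentrated a distribution, the lower its entropy

Entropies:
  H(A) = 0.5437 bits
  H(B) = 1.5850 bits
  H(C) = 1.5477 bits

Ranking: B > C > A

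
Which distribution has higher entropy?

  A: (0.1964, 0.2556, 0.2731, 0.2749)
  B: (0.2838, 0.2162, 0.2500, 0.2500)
B

Both distributions are close to uniform, making this a harder comparison.

H(A) = 1.9877 bits
H(B) = 1.9934 bits

The distribution closer to uniform has higher entropy.
Answer: B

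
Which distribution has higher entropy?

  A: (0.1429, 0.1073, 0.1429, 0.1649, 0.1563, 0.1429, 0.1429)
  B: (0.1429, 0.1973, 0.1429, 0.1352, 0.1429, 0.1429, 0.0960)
A

Both distributions are close to uniform, making this a harder comparison.

H(A) = 2.7971 bits
H(B) = 2.7811 bits

The distribution closer to uniform has higher entropy.
Answer: A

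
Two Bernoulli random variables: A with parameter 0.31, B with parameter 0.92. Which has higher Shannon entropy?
A

For binary distributions, entropy is maximized at p=0.5 and decreases as p moves toward 0 or 1.

H(A) = H(0.31) = 0.8932 bits
H(B) = H(0.92) = 0.4022 bits

Distribution A (p=0.31) is closer to uniform (p=0.5), so it has higher entropy.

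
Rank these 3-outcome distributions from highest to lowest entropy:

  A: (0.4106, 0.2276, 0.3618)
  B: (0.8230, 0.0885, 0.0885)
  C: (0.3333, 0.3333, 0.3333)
C > A > B

Key insight: Entropy is maximized by uniform distributions and minimized by concentrated distributions.

- Uniform distributions have maximum entropy log₂(3) = 1.5850 bits
- The more "peaked" or concentrated a distribution, the lower its entropy

Entropies:
  H(A) = 1.5440 bits
  H(B) = 0.8505 bits
  H(C) = 1.5850 bits

Ranking: C > A > B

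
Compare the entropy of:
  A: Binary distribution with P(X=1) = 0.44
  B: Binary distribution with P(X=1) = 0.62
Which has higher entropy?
A

For binary distributions, entropy is maximized at p=0.5 and decreases as p moves toward 0 or 1.

H(A) = H(0.44) = 0.9896 bits
H(B) = H(0.62) = 0.9580 bits

Distribution A (p=0.44) is closer to uniform (p=0.5), so it has higher entropy.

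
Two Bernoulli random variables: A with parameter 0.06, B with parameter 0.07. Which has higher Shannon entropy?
B

For binary distributions, entropy is maximized at p=0.5 and decreases as p moves toward 0 or 1.

H(A) = H(0.06) = 0.3274 bits
H(B) = H(0.07) = 0.3659 bits

Distribution B (p=0.07) is closer to uniform (p=0.5), so it has higher entropy.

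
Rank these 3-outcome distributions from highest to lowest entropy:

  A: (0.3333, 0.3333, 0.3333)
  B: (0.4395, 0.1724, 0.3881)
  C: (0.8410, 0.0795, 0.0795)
A > B > C

Key insight: Entropy is maximized by uniform distributions and minimized by concentrated distributions.

- Uniform distributions have maximum entropy log₂(3) = 1.5850 bits
- The more "peaked" or concentrated a distribution, the lower its entropy

Entropies:
  H(A) = 1.5850 bits
  H(B) = 1.4885 bits
  H(C) = 0.7909 bits

Ranking: A > B > C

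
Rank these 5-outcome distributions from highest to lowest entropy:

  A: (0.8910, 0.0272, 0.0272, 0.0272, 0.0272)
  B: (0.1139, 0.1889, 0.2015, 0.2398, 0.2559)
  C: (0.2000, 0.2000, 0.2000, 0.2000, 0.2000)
C > B > A

Key insight: Entropy is maximized by uniform distributions and minimized by concentrated distributions.

- Uniform distributions have maximum entropy log₂(5) = 2.3219 bits
- The more "peaked" or concentrated a distribution, the lower its entropy

Entropies:
  H(A) = 0.7149 bits
  H(B) = 2.2741 bits
  H(C) = 2.3219 bits

Ranking: C > B > A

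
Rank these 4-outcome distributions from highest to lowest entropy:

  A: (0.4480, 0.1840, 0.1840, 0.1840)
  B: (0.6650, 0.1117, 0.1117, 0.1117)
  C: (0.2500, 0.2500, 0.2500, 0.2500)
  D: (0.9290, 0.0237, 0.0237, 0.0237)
C > A > B > D

Key insight: Entropy is maximized by uniform distributions and minimized by concentrated distributions.

Entropies:
  H(A) = 1.8671 bits
  H(B) = 1.4509 bits
  H(C) = 2.0000 bits
  H(D) = 0.4822 bits

Ranking: C > A > B > D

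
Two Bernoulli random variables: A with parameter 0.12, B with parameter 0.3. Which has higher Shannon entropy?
B

For binary distributions, entropy is maximized at p=0.5 and decreases as p moves toward 0 or 1.

H(A) = H(0.12) = 0.5294 bits
H(B) = H(0.3) = 0.8813 bits

Distribution B (p=0.3) is closer to uniform (p=0.5), so it has higher entropy.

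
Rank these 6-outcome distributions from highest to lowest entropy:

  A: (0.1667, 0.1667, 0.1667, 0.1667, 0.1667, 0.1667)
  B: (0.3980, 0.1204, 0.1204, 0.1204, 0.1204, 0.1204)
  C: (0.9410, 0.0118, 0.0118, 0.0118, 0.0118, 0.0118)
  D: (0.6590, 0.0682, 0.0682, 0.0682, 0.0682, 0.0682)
A > B > D > C

Key insight: Entropy is maximized by uniform distributions and minimized by concentrated distributions.

Entropies:
  H(A) = 2.5850 bits
  H(B) = 2.3676 bits
  H(C) = 0.4605 bits
  H(D) = 1.7175 bits

Ranking: A > B > D > C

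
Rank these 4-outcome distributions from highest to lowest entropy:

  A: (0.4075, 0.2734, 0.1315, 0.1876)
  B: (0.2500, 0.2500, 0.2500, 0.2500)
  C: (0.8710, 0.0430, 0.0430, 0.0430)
B > A > C

Key insight: Entropy is maximized by uniform distributions and minimized by concentrated distributions.

- Uniform distributions have maximum entropy log₂(4) = 2.0000 bits
- The more "peaked" or concentrated a distribution, the lower its entropy

Entropies:
  H(A) = 1.8771 bits
  H(B) = 2.0000 bits
  H(C) = 0.7591 bits

Ranking: B > A > C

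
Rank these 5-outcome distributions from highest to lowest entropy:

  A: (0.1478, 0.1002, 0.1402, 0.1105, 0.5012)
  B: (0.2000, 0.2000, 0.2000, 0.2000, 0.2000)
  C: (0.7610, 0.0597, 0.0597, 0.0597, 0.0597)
B > A > C

Key insight: Entropy is maximized by uniform distributions and minimized by concentrated distributions.

- Uniform distributions have maximum entropy log₂(5) = 2.3219 bits
- The more "peaked" or concentrated a distribution, the lower its entropy

Entropies:
  H(A) = 1.9884 bits
  H(B) = 2.3219 bits
  H(C) = 1.2714 bits

Ranking: B > A > C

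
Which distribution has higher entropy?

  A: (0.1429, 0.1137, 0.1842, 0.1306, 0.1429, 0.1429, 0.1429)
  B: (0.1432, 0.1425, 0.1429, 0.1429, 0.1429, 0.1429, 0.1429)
B

Both distributions are close to uniform, making this a harder comparison.

H(A) = 2.7941 bits
H(B) = 2.8074 bits

The distribution closer to uniform has higher entropy.
Answer: B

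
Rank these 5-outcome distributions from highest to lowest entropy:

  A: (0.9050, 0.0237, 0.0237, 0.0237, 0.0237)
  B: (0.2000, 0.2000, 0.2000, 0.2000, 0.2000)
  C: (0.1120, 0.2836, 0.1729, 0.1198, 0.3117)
B > C > A

Key insight: Entropy is maximized by uniform distributions and minimized by concentrated distributions.

- Uniform distributions have maximum entropy log₂(5) = 2.3219 bits
- The more "peaked" or concentrated a distribution, the lower its entropy

Entropies:
  H(A) = 0.6429 bits
  H(B) = 2.3219 bits
  H(C) = 2.1980 bits

Ranking: B > C > A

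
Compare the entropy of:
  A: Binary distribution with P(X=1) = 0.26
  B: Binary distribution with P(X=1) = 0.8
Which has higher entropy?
A

For binary distributions, entropy is maximized at p=0.5 and decreases as p moves toward 0 or 1.

H(A) = H(0.26) = 0.8267 bits
H(B) = H(0.8) = 0.7219 bits

Distribution A (p=0.26) is closer to uniform (p=0.5), so it has higher entropy.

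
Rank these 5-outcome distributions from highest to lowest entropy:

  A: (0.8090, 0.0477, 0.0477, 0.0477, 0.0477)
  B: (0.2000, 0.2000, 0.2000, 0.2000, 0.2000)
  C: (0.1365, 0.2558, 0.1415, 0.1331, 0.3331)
B > C > A

Key insight: Entropy is maximized by uniform distributions and minimized by concentrated distributions.

- Uniform distributions have maximum entropy log₂(5) = 2.3219 bits
- The more "peaked" or concentrated a distribution, the lower its entropy

Entropies:
  H(A) = 1.0856 bits
  H(B) = 2.3219 bits
  H(C) = 2.2100 bits

Ranking: B > C > A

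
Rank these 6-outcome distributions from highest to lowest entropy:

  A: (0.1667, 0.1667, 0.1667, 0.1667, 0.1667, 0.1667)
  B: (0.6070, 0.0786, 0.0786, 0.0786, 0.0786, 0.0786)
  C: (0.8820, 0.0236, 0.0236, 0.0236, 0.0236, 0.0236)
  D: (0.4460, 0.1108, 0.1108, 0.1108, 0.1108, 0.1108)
A > D > B > C

Key insight: Entropy is maximized by uniform distributions and minimized by concentrated distributions.

Entropies:
  H(A) = 2.5850 bits
  H(B) = 1.8792 bits
  H(C) = 0.7976 bits
  H(D) = 2.2779 bits

Ranking: A > D > B > C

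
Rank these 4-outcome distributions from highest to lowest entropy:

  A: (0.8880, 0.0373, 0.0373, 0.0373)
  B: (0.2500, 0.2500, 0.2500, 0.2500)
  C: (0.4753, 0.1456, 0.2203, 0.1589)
B > C > A

Key insight: Entropy is maximized by uniform distributions and minimized by concentrated distributions.

- Uniform distributions have maximum entropy log₂(4) = 2.0000 bits
- The more "peaked" or concentrated a distribution, the lower its entropy

Entropies:
  H(A) = 0.6834 bits
  H(B) = 2.0000 bits
  H(C) = 1.8172 bits

Ranking: B > C > A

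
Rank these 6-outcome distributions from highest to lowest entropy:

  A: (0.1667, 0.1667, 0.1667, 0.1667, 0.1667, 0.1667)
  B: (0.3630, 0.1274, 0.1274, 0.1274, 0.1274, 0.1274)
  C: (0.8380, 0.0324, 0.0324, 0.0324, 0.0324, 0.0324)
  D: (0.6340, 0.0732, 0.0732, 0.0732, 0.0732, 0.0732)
A > B > D > C

Key insight: Entropy is maximized by uniform distributions and minimized by concentrated distributions.

Entropies:
  H(A) = 2.5850 bits
  H(B) = 2.4242 bits
  H(C) = 1.0152 bits
  H(D) = 1.7974 bits

Ranking: A > B > D > C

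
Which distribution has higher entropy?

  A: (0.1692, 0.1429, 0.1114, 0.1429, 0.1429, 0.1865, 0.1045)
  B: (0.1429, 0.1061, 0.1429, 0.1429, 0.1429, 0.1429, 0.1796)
B

Both distributions are close to uniform, making this a harder comparison.

H(A) = 2.7817 bits
H(B) = 2.7936 bits

The distribution closer to uniform has higher entropy.
Answer: B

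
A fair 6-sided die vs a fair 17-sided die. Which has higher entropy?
17-sided die

Both are uniform distributions; for uniform over n outcomes, H = log₂(n). H(6-sided) = log₂(6) = 2.585 bits and H(17-sided) = log₂(17) = 4.087 bits. More outcomes in a uniform distribution means higher entropy.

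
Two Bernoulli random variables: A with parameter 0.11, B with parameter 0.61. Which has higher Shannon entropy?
B

For binary distributions, entropy is maximized at p=0.5 and decreases as p moves toward 0 or 1.

H(A) = H(0.11) = 0.4999 bits
H(B) = H(0.61) = 0.9648 bits

Distribution B (p=0.61) is closer to uniform (p=0.5), so it has higher entropy.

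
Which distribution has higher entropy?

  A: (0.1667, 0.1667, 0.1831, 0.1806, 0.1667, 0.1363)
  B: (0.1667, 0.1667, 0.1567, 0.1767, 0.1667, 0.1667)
B

Both distributions are close to uniform, making this a harder comparison.

H(A) = 2.5788 bits
H(B) = 2.5841 bits

The distribution closer to uniform has higher entropy.
Answer: B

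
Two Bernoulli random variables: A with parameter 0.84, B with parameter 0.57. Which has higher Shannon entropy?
B

For binary distributions, entropy is maximized at p=0.5 and decreases as p moves toward 0 or 1.

H(A) = H(0.84) = 0.6343 bits
H(B) = H(0.57) = 0.9858 bits

Distribution B (p=0.57) is closer to uniform (p=0.5), so it has higher entropy.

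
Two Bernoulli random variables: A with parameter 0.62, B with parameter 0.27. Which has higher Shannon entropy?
A

For binary distributions, entropy is maximized at p=0.5 and decreases as p moves toward 0 or 1.

H(A) = H(0.62) = 0.9580 bits
H(B) = H(0.27) = 0.8415 bits

Distribution A (p=0.62) is closer to uniform (p=0.5), so it has higher entropy.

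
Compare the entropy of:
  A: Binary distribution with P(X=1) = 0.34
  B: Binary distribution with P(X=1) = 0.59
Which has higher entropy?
B

For binary distributions, entropy is maximized at p=0.5 and decreases as p moves toward 0 or 1.

H(A) = H(0.34) = 0.9248 bits
H(B) = H(0.59) = 0.9765 bits

Distribution B (p=0.59) is closer to uniform (p=0.5), so it has higher entropy.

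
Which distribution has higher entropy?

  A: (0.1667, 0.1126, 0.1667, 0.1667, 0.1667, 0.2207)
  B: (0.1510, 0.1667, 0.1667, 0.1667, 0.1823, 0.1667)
B

Both distributions are close to uniform, making this a harder comparison.

H(A) = 2.5592 bits
H(B) = 2.5828 bits

The distribution closer to uniform has higher entropy.
Answer: B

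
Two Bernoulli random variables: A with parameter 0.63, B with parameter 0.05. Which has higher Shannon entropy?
A

For binary distributions, entropy is maximized at p=0.5 and decreases as p moves toward 0 or 1.

H(A) = H(0.63) = 0.9507 bits
H(B) = H(0.05) = 0.2864 bits

Distribution A (p=0.63) is closer to uniform (p=0.5), so it has higher entropy.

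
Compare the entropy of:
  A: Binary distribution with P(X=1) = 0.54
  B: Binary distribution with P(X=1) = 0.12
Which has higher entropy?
A

For binary distributions, entropy is maximized at p=0.5 and decreases as p moves toward 0 or 1.

H(A) = H(0.54) = 0.9954 bits
H(B) = H(0.12) = 0.5294 bits

Distribution A (p=0.54) is closer to uniform (p=0.5), so it has higher entropy.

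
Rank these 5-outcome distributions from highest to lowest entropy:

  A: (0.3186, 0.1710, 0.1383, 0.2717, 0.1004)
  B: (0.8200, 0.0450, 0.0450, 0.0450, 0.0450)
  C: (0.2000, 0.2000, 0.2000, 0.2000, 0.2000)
C > A > B

Key insight: Entropy is maximized by uniform distributions and minimized by concentrated distributions.

- Uniform distributions have maximum entropy log₂(5) = 2.3219 bits
- The more "peaked" or concentrated a distribution, the lower its entropy

Entropies:
  H(A) = 2.1999 bits
  H(B) = 1.0401 bits
  H(C) = 2.3219 bits

Ranking: C > A > B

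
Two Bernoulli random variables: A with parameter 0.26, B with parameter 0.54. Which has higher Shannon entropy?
B

For binary distributions, entropy is maximized at p=0.5 and decreases as p moves toward 0 or 1.

H(A) = H(0.26) = 0.8267 bits
H(B) = H(0.54) = 0.9954 bits

Distribution B (p=0.54) is closer to uniform (p=0.5), so it has higher entropy.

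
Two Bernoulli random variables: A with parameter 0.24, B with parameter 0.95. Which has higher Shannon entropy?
A

For binary distributions, entropy is maximized at p=0.5 and decreases as p moves toward 0 or 1.

H(A) = H(0.24) = 0.7950 bits
H(B) = H(0.95) = 0.2864 bits

Distribution A (p=0.24) is closer to uniform (p=0.5), so it has higher entropy.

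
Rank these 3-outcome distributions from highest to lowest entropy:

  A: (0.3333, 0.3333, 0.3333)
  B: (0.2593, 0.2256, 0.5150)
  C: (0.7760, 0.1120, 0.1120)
A > B > C

Key insight: Entropy is maximized by uniform distributions and minimized by concentrated distributions.

- Uniform distributions have maximum entropy log₂(3) = 1.5850 bits
- The more "peaked" or concentrated a distribution, the lower its entropy

Entropies:
  H(A) = 1.5850 bits
  H(B) = 1.4826 bits
  H(C) = 0.9914 bits

Ranking: A > B > C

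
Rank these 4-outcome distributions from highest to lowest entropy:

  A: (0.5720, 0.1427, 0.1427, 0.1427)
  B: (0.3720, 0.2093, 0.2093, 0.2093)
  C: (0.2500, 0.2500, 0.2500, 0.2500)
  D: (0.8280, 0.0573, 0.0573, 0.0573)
C > B > A > D

Key insight: Entropy is maximized by uniform distributions and minimized by concentrated distributions.

Entropies:
  H(A) = 1.6634 bits
  H(B) = 1.9476 bits
  H(C) = 2.0000 bits
  H(D) = 0.9349 bits

Ranking: C > B > A > D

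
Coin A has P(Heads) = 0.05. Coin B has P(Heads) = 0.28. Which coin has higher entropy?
B

For binary distributions, entropy is maximized at p=0.5 and decreases as p moves toward 0 or 1.

H(A) = H(0.05) = 0.2864 bits
H(B) = H(0.28) = 0.8555 bits

Distribution B (p=0.28) is closer to uniform (p=0.5), so it has higher entropy.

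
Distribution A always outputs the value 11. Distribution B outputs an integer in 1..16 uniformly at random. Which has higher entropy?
B

A is deterministic, so H(A) = 0. B is uniform over 16 outcomes, so H(B) = log₂(16) = 4.000 bits. Any distribution with genuine randomness has higher entropy than a deterministic one.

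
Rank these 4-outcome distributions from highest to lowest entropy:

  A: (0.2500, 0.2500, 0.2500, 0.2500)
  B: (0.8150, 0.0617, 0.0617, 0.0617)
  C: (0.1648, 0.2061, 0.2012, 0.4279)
A > C > B

Key insight: Entropy is maximized by uniform distributions and minimized by concentrated distributions.

- Uniform distributions have maximum entropy log₂(4) = 2.0000 bits
- The more "peaked" or concentrated a distribution, the lower its entropy

Entropies:
  H(A) = 2.0000 bits
  H(B) = 0.9841 bits
  H(C) = 1.8877 bits

Ranking: A > C > B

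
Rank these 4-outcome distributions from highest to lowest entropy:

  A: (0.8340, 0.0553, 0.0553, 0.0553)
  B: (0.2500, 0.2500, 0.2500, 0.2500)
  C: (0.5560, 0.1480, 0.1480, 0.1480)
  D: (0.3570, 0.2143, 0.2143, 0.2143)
B > D > C > A

Key insight: Entropy is maximized by uniform distributions and minimized by concentrated distributions.

Entropies:
  H(A) = 0.9116 bits
  H(B) = 2.0000 bits
  H(C) = 1.6947 bits
  H(D) = 1.9593 bits

Ranking: B > D > C > A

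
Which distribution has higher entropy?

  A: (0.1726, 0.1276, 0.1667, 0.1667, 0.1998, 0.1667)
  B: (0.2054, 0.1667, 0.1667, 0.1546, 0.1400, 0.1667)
B

Both distributions are close to uniform, making this a harder comparison.

H(A) = 2.5732 bits
H(B) = 2.5750 bits

The distribution closer to uniform has higher entropy.
Answer: B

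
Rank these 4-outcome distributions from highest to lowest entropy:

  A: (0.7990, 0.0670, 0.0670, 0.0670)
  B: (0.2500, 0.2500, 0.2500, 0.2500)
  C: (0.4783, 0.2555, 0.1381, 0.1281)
B > C > A

Key insight: Entropy is maximized by uniform distributions and minimized by concentrated distributions.

- Uniform distributions have maximum entropy log₂(4) = 2.0000 bits
- The more "peaked" or concentrated a distribution, the lower its entropy

Entropies:
  H(A) = 1.0425 bits
  H(B) = 2.0000 bits
  H(C) = 1.7860 bits

Ranking: B > C > A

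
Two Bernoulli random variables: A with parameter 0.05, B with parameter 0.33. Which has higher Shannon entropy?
B

For binary distributions, entropy is maximized at p=0.5 and decreases as p moves toward 0 or 1.

H(A) = H(0.05) = 0.2864 bits
H(B) = H(0.33) = 0.9149 bits

Distribution B (p=0.33) is closer to uniform (p=0.5), so it has higher entropy.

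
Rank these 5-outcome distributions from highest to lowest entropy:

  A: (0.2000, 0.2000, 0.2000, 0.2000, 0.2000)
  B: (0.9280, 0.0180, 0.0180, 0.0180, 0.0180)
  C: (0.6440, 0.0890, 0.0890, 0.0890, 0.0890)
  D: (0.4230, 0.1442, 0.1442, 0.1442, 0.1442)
A > D > C > B

Key insight: Entropy is maximized by uniform distributions and minimized by concentrated distributions.

Entropies:
  H(A) = 2.3219 bits
  H(B) = 0.5173 bits
  H(C) = 1.6513 bits
  H(D) = 2.1368 bits

Ranking: A > D > C > B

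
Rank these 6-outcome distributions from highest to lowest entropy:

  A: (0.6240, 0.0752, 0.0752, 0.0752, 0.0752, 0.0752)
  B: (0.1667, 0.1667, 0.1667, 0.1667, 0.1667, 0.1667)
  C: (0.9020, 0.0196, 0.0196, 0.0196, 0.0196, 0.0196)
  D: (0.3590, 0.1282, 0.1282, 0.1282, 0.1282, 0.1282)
B > D > A > C

Key insight: Entropy is maximized by uniform distributions and minimized by concentrated distributions.

Entropies:
  H(A) = 1.8282 bits
  H(B) = 2.5850 bits
  H(C) = 0.6902 bits
  H(D) = 2.4302 bits

Ranking: B > D > A > C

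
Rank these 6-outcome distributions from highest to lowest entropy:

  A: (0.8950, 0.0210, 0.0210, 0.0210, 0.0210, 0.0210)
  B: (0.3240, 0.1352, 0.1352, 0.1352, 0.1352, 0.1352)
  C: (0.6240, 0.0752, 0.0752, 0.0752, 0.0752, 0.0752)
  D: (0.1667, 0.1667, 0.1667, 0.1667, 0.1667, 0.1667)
D > B > C > A

Key insight: Entropy is maximized by uniform distributions and minimized by concentrated distributions.

Entropies:
  H(A) = 0.7285 bits
  H(B) = 2.4783 bits
  H(C) = 1.8282 bits
  H(D) = 2.5850 bits

Ranking: D > B > C > A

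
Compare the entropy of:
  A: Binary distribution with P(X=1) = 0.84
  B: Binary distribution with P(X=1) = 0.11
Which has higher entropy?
A

For binary distributions, entropy is maximized at p=0.5 and decreases as p moves toward 0 or 1.

H(A) = H(0.84) = 0.6343 bits
H(B) = H(0.11) = 0.4999 bits

Distribution A (p=0.84) is closer to uniform (p=0.5), so it has higher entropy.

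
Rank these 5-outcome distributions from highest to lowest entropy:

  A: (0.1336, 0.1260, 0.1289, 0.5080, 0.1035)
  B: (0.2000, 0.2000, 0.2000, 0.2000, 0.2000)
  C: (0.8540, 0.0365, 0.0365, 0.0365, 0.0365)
B > A > C

Key insight: Entropy is maximized by uniform distributions and minimized by concentrated distributions.

- Uniform distributions have maximum entropy log₂(5) = 2.3219 bits
- The more "peaked" or concentrated a distribution, the lower its entropy

Entropies:
  H(A) = 1.9806 bits
  H(B) = 2.3219 bits
  H(C) = 0.8917 bits

Ranking: B > A > C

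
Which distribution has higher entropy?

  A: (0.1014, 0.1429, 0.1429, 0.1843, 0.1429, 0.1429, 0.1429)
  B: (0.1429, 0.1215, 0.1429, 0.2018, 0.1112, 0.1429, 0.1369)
A

Both distributions are close to uniform, making this a harder comparison.

H(A) = 2.7898 bits
H(B) = 2.7837 bits

The distribution closer to uniform has higher entropy.
Answer: A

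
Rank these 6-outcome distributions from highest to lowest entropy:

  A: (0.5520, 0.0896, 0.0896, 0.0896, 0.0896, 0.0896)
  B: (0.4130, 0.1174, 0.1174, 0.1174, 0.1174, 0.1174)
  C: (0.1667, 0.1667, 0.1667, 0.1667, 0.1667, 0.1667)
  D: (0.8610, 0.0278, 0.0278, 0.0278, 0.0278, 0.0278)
C > B > A > D

Key insight: Entropy is maximized by uniform distributions and minimized by concentrated distributions.

Entropies:
  H(A) = 2.0324 bits
  H(B) = 2.3410 bits
  H(C) = 2.5850 bits
  H(D) = 0.9044 bits

Ranking: C > B > A > D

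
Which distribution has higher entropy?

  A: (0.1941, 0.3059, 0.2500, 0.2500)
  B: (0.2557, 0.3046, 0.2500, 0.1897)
A

Both distributions are close to uniform, making this a harder comparison.

H(A) = 1.9818 bits
H(B) = 1.9804 bits

The distribution closer to uniform has higher entropy.
Answer: A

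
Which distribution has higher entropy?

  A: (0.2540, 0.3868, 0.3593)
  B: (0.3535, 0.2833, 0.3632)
B

Both distributions are close to uniform, making this a harder comparison.

H(A) = 1.5628 bits
H(B) = 1.5765 bits

The distribution closer to uniform has higher entropy.
Answer: B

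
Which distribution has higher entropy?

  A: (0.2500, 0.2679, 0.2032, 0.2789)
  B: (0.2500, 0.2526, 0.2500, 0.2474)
B

Both distributions are close to uniform, making this a harder comparison.

H(A) = 1.9900 bits
H(B) = 2.0000 bits

The distribution closer to uniform has higher entropy.
Answer: B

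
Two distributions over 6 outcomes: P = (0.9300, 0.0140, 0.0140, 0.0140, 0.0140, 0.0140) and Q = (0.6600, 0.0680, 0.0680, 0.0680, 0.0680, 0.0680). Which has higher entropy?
Q

P is highly concentrated on one outcome (93%), making it nearly deterministic. Q spreads its mass more evenly (max 66%). The more spread-out distribution has higher entropy: H(P) ≈ 0.528 bits, H(Q) ≈ 1.714 bits.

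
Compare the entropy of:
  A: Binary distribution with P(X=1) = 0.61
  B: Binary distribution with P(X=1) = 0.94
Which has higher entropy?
A

For binary distributions, entropy is maximized at p=0.5 and decreases as p moves toward 0 or 1.

H(A) = H(0.61) = 0.9648 bits
H(B) = H(0.94) = 0.3274 bits

Distribution A (p=0.61) is closer to uniform (p=0.5), so it has higher entropy.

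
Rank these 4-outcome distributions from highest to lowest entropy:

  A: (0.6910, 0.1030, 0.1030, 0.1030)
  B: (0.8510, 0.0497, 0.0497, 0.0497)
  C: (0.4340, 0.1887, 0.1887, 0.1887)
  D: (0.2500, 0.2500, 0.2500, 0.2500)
D > C > A > B

Key insight: Entropy is maximized by uniform distributions and minimized by concentrated distributions.

Entropies:
  H(A) = 1.3818 bits
  H(B) = 0.8435 bits
  H(C) = 1.8845 bits
  H(D) = 2.0000 bits

Ranking: D > C > A > B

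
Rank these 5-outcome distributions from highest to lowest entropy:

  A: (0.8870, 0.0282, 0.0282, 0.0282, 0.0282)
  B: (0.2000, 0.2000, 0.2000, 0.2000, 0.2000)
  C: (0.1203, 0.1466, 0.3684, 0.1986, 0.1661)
B > C > A

Key insight: Entropy is maximized by uniform distributions and minimized by concentrated distributions.

- Uniform distributions have maximum entropy log₂(5) = 2.3219 bits
- The more "peaked" or concentrated a distribution, the lower its entropy

Entropies:
  H(A) = 0.7349 bits
  H(B) = 2.3219 bits
  H(C) = 2.1977 bits

Ranking: B > C > A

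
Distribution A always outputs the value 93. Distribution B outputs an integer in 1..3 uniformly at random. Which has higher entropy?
B

A is deterministic, so H(A) = 0. B is uniform over 3 outcomes, so H(B) = log₂(3) = 1.585 bits. Any distribution with genuine randomness has higher entropy than a deterministic one.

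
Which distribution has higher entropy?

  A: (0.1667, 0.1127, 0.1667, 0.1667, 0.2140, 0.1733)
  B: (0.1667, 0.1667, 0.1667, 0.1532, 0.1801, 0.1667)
B

Both distributions are close to uniform, making this a harder comparison.

H(A) = 2.5617 bits
H(B) = 2.5834 bits

The distribution closer to uniform has higher entropy.
Answer: B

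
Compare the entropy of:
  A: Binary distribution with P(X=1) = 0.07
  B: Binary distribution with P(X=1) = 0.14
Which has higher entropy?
B

For binary distributions, entropy is maximized at p=0.5 and decreases as p moves toward 0 or 1.

H(A) = H(0.07) = 0.3659 bits
H(B) = H(0.14) = 0.5842 bits

Distribution B (p=0.14) is closer to uniform (p=0.5), so it has higher entropy.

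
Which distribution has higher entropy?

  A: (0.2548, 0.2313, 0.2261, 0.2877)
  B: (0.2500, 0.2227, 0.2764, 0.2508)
B

Both distributions are close to uniform, making this a harder comparison.

H(A) = 1.9933 bits
H(B) = 1.9958 bits

The distribution closer to uniform has higher entropy.
Answer: B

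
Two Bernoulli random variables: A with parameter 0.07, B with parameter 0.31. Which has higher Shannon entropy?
B

For binary distributions, entropy is maximized at p=0.5 and decreases as p moves toward 0 or 1.

H(A) = H(0.07) = 0.3659 bits
H(B) = H(0.31) = 0.8932 bits

Distribution B (p=0.31) is closer to uniform (p=0.5), so it has higher entropy.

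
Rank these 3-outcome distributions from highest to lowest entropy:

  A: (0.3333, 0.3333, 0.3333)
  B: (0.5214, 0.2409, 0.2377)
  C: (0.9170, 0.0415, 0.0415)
A > B > C

Key insight: Entropy is maximized by uniform distributions and minimized by concentrated distributions.

- Uniform distributions have maximum entropy log₂(3) = 1.5850 bits
- The more "peaked" or concentrated a distribution, the lower its entropy

Entropies:
  H(A) = 1.5850 bits
  H(B) = 1.4772 bits
  H(C) = 0.4957 bits

Ranking: A > B > C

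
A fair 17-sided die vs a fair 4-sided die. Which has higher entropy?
17-sided die

Both are uniform distributions; for uniform over n outcomes, H = log₂(n). H(17-sided) = log₂(17) = 4.087 bits and H(4-sided) = log₂(4) = 2.000 bits. More outcomes in a uniform distribution means higher entropy.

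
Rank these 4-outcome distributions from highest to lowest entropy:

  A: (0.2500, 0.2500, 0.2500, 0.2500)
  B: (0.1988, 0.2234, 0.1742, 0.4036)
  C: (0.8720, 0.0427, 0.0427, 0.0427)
A > B > C

Key insight: Entropy is maximized by uniform distributions and minimized by concentrated distributions.

- Uniform distributions have maximum entropy log₂(4) = 2.0000 bits
- The more "peaked" or concentrated a distribution, the lower its entropy

Entropies:
  H(A) = 2.0000 bits
  H(B) = 1.9139 bits
  H(C) = 0.7548 bits

Ranking: A > B > C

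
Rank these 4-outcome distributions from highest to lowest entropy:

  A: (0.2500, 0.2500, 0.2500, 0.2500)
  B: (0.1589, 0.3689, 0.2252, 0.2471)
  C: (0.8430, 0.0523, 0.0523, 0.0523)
A > B > C

Key insight: Entropy is maximized by uniform distributions and minimized by concentrated distributions.

- Uniform distributions have maximum entropy log₂(4) = 2.0000 bits
- The more "peaked" or concentrated a distribution, the lower its entropy

Entropies:
  H(A) = 2.0000 bits
  H(B) = 1.9351 bits
  H(C) = 0.8759 bits

Ranking: A > B > C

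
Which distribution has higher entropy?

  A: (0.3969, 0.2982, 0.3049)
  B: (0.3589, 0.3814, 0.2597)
A

Both distributions are close to uniform, making this a harder comparison.

H(A) = 1.5722 bits
H(B) = 1.5661 bits

The distribution closer to uniform has higher entropy.
Answer: A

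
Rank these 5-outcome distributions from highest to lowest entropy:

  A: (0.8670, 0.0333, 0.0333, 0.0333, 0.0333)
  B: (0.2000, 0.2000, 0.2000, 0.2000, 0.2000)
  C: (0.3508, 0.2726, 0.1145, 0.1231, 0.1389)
B > C > A

Key insight: Entropy is maximized by uniform distributions and minimized by concentrated distributions.

- Uniform distributions have maximum entropy log₂(5) = 2.3219 bits
- The more "peaked" or concentrated a distribution, the lower its entropy

Entropies:
  H(A) = 0.8316 bits
  H(B) = 2.3219 bits
  H(C) = 2.1670 bits

Ranking: B > C > A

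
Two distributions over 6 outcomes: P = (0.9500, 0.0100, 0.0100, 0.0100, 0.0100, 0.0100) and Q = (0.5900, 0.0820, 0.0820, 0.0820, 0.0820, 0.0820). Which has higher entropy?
Q

P is highly concentrated on one outcome (95%), making it nearly deterministic. Q spreads its mass more evenly (max 59%). The more spread-out distribution has higher entropy: H(P) ≈ 0.402 bits, H(Q) ≈ 1.928 bits.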